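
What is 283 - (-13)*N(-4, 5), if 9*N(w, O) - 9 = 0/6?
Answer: 296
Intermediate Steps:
N(w, O) = 1 (N(w, O) = 1 + (0/6)/9 = 1 + (0*(1/6))/9 = 1 + (1/9)*0 = 1 + 0 = 1)
283 - (-13)*N(-4, 5) = 283 - (-13) = 283 - 1*(-13) = 283 + 13 = 296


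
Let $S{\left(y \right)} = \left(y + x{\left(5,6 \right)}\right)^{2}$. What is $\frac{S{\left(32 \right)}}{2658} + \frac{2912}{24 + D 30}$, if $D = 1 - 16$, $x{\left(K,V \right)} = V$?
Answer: $- \frac{593746}{94359} \approx -6.2924$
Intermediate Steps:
$S{\left(y \right)} = \left(6 + y\right)^{2}$ ($S{\left(y \right)} = \left(y + 6\right)^{2} = \left(6 + y\right)^{2}$)
$D = -15$
$\frac{S{\left(32 \right)}}{2658} + \frac{2912}{24 + D 30} = \frac{\left(6 + 32\right)^{2}}{2658} + \frac{2912}{24 - 450} = 38^{2} \cdot \frac{1}{2658} + \frac{2912}{24 - 450} = 1444 \cdot \frac{1}{2658} + \frac{2912}{-426} = \frac{722}{1329} + 2912 \left(- \frac{1}{426}\right) = \frac{722}{1329} - \frac{1456}{213} = - \frac{593746}{94359}$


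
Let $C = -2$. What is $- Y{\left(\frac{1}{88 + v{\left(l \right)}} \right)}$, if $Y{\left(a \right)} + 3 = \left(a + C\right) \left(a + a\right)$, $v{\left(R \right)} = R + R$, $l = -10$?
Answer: $\frac{7071}{2312} \approx 3.0584$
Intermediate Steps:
$v{\left(R \right)} = 2 R$
$Y{\left(a \right)} = -3 + 2 a \left(-2 + a\right)$ ($Y{\left(a \right)} = -3 + \left(a - 2\right) \left(a + a\right) = -3 + \left(-2 + a\right) 2 a = -3 + 2 a \left(-2 + a\right)$)
$- Y{\left(\frac{1}{88 + v{\left(l \right)}} \right)} = - (-3 - \frac{4}{88 + 2 \left(-10\right)} + 2 \left(\frac{1}{88 + 2 \left(-10\right)}\right)^{2}) = - (-3 - \frac{4}{88 - 20} + 2 \left(\frac{1}{88 - 20}\right)^{2}) = - (-3 - \frac{4}{68} + 2 \left(\frac{1}{68}\right)^{2}) = - (-3 - \frac{1}{17} + \frac{2}{4624}) = - (-3 - \frac{1}{17} + 2 \cdot \frac{1}{4624}) = - (-3 - \frac{1}{17} + \frac{1}{2312}) = \left(-1\right) \left(- \frac{7071}{2312}\right) = \frac{7071}{2312}$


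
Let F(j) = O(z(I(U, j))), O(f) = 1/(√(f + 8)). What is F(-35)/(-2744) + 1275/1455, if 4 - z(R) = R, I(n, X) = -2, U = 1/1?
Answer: 85/97 - √14/38416 ≈ 0.87619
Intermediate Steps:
U = 1
z(R) = 4 - R
O(f) = (8 + f)^(-½) (O(f) = 1/(√(8 + f)) = (8 + f)^(-½))
F(j) = √14/14 (F(j) = (8 + (4 - 1*(-2)))^(-½) = (8 + (4 + 2))^(-½) = (8 + 6)^(-½) = 14^(-½) = √14/14)
F(-35)/(-2744) + 1275/1455 = (√14/14)/(-2744) + 1275/1455 = (√14/14)*(-1/2744) + 1275*(1/1455) = -√14/38416 + 85/97 = 85/97 - √14/38416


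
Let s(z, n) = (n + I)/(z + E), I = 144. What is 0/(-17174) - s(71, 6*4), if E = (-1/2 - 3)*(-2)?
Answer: -28/13 ≈ -2.1538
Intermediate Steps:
E = 7 (E = (-1*½ - 3)*(-2) = (-½ - 3)*(-2) = -7/2*(-2) = 7)
s(z, n) = (144 + n)/(7 + z) (s(z, n) = (n + 144)/(z + 7) = (144 + n)/(7 + z))
0/(-17174) - s(71, 6*4) = 0/(-17174) - (144 + 6*4)/(7 + 71) = 0*(-1/17174) - (144 + 24)/78 = 0 - 168/78 = 0 - 1*28/13 = 0 - 28/13 = -28/13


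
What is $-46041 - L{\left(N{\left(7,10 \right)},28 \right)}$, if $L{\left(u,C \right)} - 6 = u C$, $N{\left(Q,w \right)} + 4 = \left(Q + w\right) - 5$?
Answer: $-46271$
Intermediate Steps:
$N{\left(Q,w \right)} = -9 + Q + w$ ($N{\left(Q,w \right)} = -4 - \left(5 - Q - w\right) = -4 + \left(-5 + Q + w\right) = -9 + Q + w$)
$L{\left(u,C \right)} = 6 + C u$ ($L{\left(u,C \right)} = 6 + u C = 6 + C u$)
$-46041 - L{\left(N{\left(7,10 \right)},28 \right)} = -46041 - \left(6 + 28 \left(-9 + 7 + 10\right)\right) = -46041 - \left(6 + 28 \cdot 8\right) = -46041 - \left(6 + 224\right) = -46041 - 230 = -46271$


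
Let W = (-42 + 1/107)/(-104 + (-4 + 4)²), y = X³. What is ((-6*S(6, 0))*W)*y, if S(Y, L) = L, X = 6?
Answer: 0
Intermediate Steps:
y = 216 (y = 6³ = 216)
W = 4493/11128 (W = (-42 + 1*(1/107))/(-104 + 0²) = (-42 + 1/107)/(-104 + 0) = -4493/107/(-104) = -4493/107*(-1/104) = 4493/11128 ≈ 0.40376)
((-6*S(6, 0))*W)*y = (-6*0*(4493/11128))*216 = (0*(4493/11128))*216 = 0*216 = 0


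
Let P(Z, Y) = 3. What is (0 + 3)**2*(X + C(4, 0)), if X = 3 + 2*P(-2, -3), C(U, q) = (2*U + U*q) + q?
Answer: 153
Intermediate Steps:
C(U, q) = q + 2*U + U*q
X = 9 (X = 3 + 2*3 = 3 + 6 = 9)
(0 + 3)**2*(X + C(4, 0)) = (0 + 3)**2*(9 + (0 + 2*4 + 4*0)) = 3**2*(9 + (0 + 8 + 0)) = 9*(9 + 8) = 9*17 = 153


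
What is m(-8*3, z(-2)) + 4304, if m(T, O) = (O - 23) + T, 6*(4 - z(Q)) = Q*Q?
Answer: 12781/3 ≈ 4260.3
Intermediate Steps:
z(Q) = 4 - Q²/6 (z(Q) = 4 - Q*Q/6 = 4 - Q²/6)
m(T, O) = -23 + O + T (m(T, O) = (-23 + O) + T = -23 + O + T)
m(-8*3, z(-2)) + 4304 = (-23 + (4 - ⅙*(-2)²) - 8*3) + 4304 = (-23 + (4 - ⅙*4) - 24) + 4304 = (-23 + (4 - ⅔) - 24) + 4304 = (-23 + 10/3 - 24) + 4304 = -131/3 + 4304 = 12781/3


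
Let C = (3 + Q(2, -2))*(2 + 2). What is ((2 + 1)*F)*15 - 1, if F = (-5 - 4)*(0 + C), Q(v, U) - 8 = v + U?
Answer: -17821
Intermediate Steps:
Q(v, U) = 8 + U + v (Q(v, U) = 8 + (v + U) = 8 + (U + v) = 8 + U + v)
C = 44 (C = (3 + (8 - 2 + 2))*(2 + 2) = (3 + 8)*4 = 11*4 = 44)
F = -396 (F = (-5 - 4)*(0 + 44) = -9*44 = -396)
((2 + 1)*F)*15 - 1 = ((2 + 1)*(-396))*15 - 1 = (3*(-396))*15 - 1 = -1188*15 - 1 = -17820 - 1 = -17821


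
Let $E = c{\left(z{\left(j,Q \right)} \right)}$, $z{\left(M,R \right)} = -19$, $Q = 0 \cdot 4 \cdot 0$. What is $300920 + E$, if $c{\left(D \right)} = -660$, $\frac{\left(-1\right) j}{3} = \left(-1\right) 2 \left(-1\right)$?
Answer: $300260$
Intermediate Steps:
$Q = 0$ ($Q = 0 \cdot 0 = 0$)
$j = -6$ ($j = - 3 \left(-1\right) 2 \left(-1\right) = - 3 \left(\left(-2\right) \left(-1\right)\right) = \left(-3\right) 2 = -6$)
$E = -660$
$300920 + E = 300920 - 660 = 300260$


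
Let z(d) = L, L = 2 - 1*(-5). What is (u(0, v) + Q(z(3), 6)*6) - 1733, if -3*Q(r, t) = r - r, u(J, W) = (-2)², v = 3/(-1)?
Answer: -1729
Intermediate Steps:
v = -3 (v = 3*(-1) = -3)
u(J, W) = 4
L = 7 (L = 2 + 5 = 7)
z(d) = 7
Q(r, t) = 0 (Q(r, t) = -(r - r)/3 = -⅓*0 = 0)
(u(0, v) + Q(z(3), 6)*6) - 1733 = (4 + 0*6) - 1733 = (4 + 0) - 1733 = 4 - 1733 = -1729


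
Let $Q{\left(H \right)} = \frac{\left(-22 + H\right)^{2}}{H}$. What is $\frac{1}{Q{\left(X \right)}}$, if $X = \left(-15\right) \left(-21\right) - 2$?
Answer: $\frac{313}{84681} \approx 0.0036962$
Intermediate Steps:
$X = 313$ ($X = 315 - 2 = 313$)
$Q{\left(H \right)} = \frac{\left(-22 + H\right)^{2}}{H}$
$\frac{1}{Q{\left(X \right)}} = \frac{1}{\frac{1}{313} \left(-22 + 313\right)^{2}} = \frac{1}{\frac{1}{313} \cdot 291^{2}} = \frac{1}{\frac{1}{313} \cdot 84681} = \frac{1}{\frac{84681}{313}} = \frac{313}{84681}$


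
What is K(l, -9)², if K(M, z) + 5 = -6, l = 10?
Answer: 121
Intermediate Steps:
K(M, z) = -11 (K(M, z) = -5 - 6 = -11)
K(l, -9)² = (-11)² = 121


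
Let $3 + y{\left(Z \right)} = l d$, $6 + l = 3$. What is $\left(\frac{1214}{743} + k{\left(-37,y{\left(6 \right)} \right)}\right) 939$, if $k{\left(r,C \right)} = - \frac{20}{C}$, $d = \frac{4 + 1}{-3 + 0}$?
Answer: $- \frac{5836824}{743} \approx -7855.8$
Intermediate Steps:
$l = -3$ ($l = -6 + 3 = -3$)
$d = - \frac{5}{3}$ ($d = \frac{5}{-3} = 5 \left(- \frac{1}{3}\right) = - \frac{5}{3} \approx -1.6667$)
$y{\left(Z \right)} = 2$ ($y{\left(Z \right)} = -3 - -5 = -3 + 5 = 2$)
$\left(\frac{1214}{743} + k{\left(-37,y{\left(6 \right)} \right)}\right) 939 = \left(\frac{1214}{743} - \frac{20}{2}\right) 939 = \left(1214 \cdot \frac{1}{743} - 10\right) 939 = \left(\frac{1214}{743} - 10\right) 939 = \left(- \frac{6216}{743}\right) 939 = - \frac{5836824}{743}$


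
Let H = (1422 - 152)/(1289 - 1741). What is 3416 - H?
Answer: 772651/226 ≈ 3418.8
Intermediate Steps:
H = -635/226 (H = 1270/(-452) = 1270*(-1/452) = -635/226 ≈ -2.8097)
3416 - H = 3416 - 1*(-635/226) = 3416 + 635/226 = 772651/226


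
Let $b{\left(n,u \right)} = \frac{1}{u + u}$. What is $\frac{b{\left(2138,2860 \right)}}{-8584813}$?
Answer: $- \frac{1}{49105130360} \approx -2.0364 \cdot 10^{-11}$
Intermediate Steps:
$b{\left(n,u \right)} = \frac{1}{2 u}$
$\frac{b{\left(2138,2860 \right)}}{-8584813} = \frac{\frac{1}{2} \cdot \frac{1}{2860}}{-8584813} = \frac{1}{2} \cdot \frac{1}{2860} \left(- \frac{1}{8584813}\right) = \frac{1}{5720} \left(- \frac{1}{8584813}\right) = - \frac{1}{49105130360}$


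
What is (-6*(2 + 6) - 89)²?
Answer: 18769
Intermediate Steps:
(-6*(2 + 6) - 89)² = (-6*8 - 89)² = (-48 - 89)² = (-137)² = 18769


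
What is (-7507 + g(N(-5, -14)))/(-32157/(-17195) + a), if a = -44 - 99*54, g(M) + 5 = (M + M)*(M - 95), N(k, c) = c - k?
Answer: 96979800/92648893 ≈ 1.0467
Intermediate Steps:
g(M) = -5 + 2*M*(-95 + M) (g(M) = -5 + (M + M)*(M - 95) = -5 + (2*M)*(-95 + M) = -5 + 2*M*(-95 + M))
a = -5390 (a = -44 - 5346 = -5390)
(-7507 + g(N(-5, -14)))/(-32157/(-17195) + a) = (-7507 + (-5 - 190*(-14 - 1*(-5)) + 2*(-14 - 1*(-5))²))/(-32157/(-17195) - 5390) = (-7507 + (-5 - 190*(-14 + 5) + 2*(-14 + 5)²))/(-32157*(-1/17195) - 5390) = (-7507 + (-5 - 190*(-9) + 2*(-9)²))/(32157/17195 - 5390) = (-7507 + (-5 + 1710 + 2*81))/(-92648893/17195) = (-7507 + (-5 + 1710 + 162))*(-17195/92648893) = (-7507 + 1867)*(-17195/92648893) = -5640*(-17195/92648893) = 96979800/92648893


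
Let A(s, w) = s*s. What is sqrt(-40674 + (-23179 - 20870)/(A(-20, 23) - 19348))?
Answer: I*sqrt(405617153279)/3158 ≈ 201.67*I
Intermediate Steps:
A(s, w) = s**2
sqrt(-40674 + (-23179 - 20870)/(A(-20, 23) - 19348)) = sqrt(-40674 + (-23179 - 20870)/((-20)**2 - 19348)) = sqrt(-40674 - 44049/(400 - 19348)) = sqrt(-40674 - 44049/(-18948)) = sqrt(-40674 - 44049*(-1/18948)) = sqrt(-40674 + 14683/6316) = sqrt(-256882301/6316) = I*sqrt(405617153279)/3158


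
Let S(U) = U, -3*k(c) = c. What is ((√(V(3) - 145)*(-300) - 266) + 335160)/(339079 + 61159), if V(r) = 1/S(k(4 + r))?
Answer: 167447/200119 - 150*I*√7126/1400833 ≈ 0.83674 - 0.0090391*I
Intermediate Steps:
k(c) = -c/3
V(r) = 1/(-4/3 - r/3) (V(r) = 1/(-(4 + r)/3) = 1/(-4/3 - r/3))
((√(V(3) - 145)*(-300) - 266) + 335160)/(339079 + 61159) = ((√(3/(-4 - 1*3) - 145)*(-300) - 266) + 335160)/(339079 + 61159) = ((√(3/(-4 - 3) - 145)*(-300) - 266) + 335160)/400238 = ((√(3/(-7) - 145)*(-300) - 266) + 335160)*(1/400238) = ((√(3*(-⅐) - 145)*(-300) - 266) + 335160)*(1/400238) = ((√(-3/7 - 145)*(-300) - 266) + 335160)*(1/400238) = ((√(-1018/7)*(-300) - 266) + 335160)*(1/400238) = (((I*√7126/7)*(-300) - 266) + 335160)*(1/400238) = ((-300*I*√7126/7 - 266) + 335160)*(1/400238) = ((-266 - 300*I*√7126/7) + 335160)*(1/400238) = (334894 - 300*I*√7126/7)*(1/400238) = 167447/200119 - 150*I*√7126/1400833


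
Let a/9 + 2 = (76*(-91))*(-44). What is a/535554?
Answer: 152151/29753 ≈ 5.1138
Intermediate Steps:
a = 2738718 (a = -18 + 9*((76*(-91))*(-44)) = -18 + 9*(-6916*(-44)) = -18 + 9*304304 = -18 + 2738736 = 2738718)
a/535554 = 2738718/535554 = 2738718*(1/535554) = 152151/29753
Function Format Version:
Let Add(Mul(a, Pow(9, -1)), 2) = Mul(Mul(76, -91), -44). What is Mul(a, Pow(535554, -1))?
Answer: Rational(152151, 29753) ≈ 5.1138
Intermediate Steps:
a = 2738718 (a = Add(-18, Mul(9, Mul(Mul(76, -91), -44))) = Add(-18, Mul(9, Mul(-6916, -44))) = Add(-18, Mul(9, 304304)) = Add(-18, 2738736) = 2738718)
Mul(a, Pow(535554, -1)) = Mul(2738718, Pow(535554, -1)) = Mul(2738718, Rational(1, 535554)) = Rational(152151, 29753)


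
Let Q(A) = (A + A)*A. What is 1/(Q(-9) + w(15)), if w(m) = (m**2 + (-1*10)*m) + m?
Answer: 1/252 ≈ 0.0039683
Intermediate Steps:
w(m) = m**2 - 9*m (w(m) = (m**2 - 10*m) + m = m**2 - 9*m)
Q(A) = 2*A**2 (Q(A) = (2*A)*A = 2*A**2)
1/(Q(-9) + w(15)) = 1/(2*(-9)**2 + 15*(-9 + 15)) = 1/(2*81 + 15*6) = 1/(162 + 90) = 1/252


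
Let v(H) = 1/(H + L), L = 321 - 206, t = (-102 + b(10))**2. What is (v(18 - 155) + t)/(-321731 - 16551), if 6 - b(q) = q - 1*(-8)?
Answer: -285911/7442204 ≈ -0.038418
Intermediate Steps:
b(q) = -2 - q (b(q) = 6 - (q - 1*(-8)) = 6 - (q + 8) = 6 - (8 + q) = 6 + (-8 - q) = -2 - q)
t = 12996 (t = (-102 + (-2 - 1*10))**2 = (-102 + (-2 - 10))**2 = (-102 - 12)**2 = (-114)**2 = 12996)
L = 115
v(H) = 1/(115 + H) (v(H) = 1/(H + 115) = 1/(115 + H))
(v(18 - 155) + t)/(-321731 - 16551) = (1/(115 + (18 - 155)) + 12996)/(-321731 - 16551) = (1/(115 - 137) + 12996)/(-338282) = (1/(-22) + 12996)*(-1/338282) = (-1/22 + 12996)*(-1/338282) = (285911/22)*(-1/338282) = -285911/7442204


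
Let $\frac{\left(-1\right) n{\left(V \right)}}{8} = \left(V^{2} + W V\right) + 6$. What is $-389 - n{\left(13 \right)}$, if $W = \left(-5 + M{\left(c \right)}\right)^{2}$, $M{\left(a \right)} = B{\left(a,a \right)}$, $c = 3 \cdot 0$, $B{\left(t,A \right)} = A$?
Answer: $3611$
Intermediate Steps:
$c = 0$
$M{\left(a \right)} = a$
$W = 25$ ($W = \left(-5 + 0\right)^{2} = \left(-5\right)^{2} = 25$)
$n{\left(V \right)} = -48 - 200 V - 8 V^{2}$ ($n{\left(V \right)} = - 8 \left(\left(V^{2} + 25 V\right) + 6\right) = - 8 \left(6 + V^{2} + 25 V\right) = -48 - 200 V - 8 V^{2}$)
$-389 - n{\left(13 \right)} = -389 - \left(-48 - 2600 - 8 \cdot 13^{2}\right) = -389 - \left(-48 - 2600 - 1352\right) = -389 - -4000 = -389 + 4000 = 3611$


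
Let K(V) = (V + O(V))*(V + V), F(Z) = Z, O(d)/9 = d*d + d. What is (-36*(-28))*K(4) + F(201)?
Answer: 1483977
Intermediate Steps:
O(d) = 9*d + 9*d² (O(d) = 9*(d*d + d) = 9*(d² + d) = 9*(d + d²) = 9*d + 9*d²)
K(V) = 2*V*(V + 9*V*(1 + V)) (K(V) = (V + 9*V*(1 + V))*(V + V) = (V + 9*V*(1 + V))*(2*V) = 2*V*(V + 9*V*(1 + V)))
(-36*(-28))*K(4) + F(201) = (-36*(-28))*(4²*(20 + 18*4)) + 201 = 1008*(16*(20 + 72)) + 201 = 1008*(16*92) + 201 = 1008*1472 + 201 = 1483776 + 201 = 1483977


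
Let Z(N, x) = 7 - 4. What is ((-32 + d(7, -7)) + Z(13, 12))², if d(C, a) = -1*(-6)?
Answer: 529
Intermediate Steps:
d(C, a) = 6
Z(N, x) = 3
((-32 + d(7, -7)) + Z(13, 12))² = ((-32 + 6) + 3)² = (-26 + 3)² = (-23)² = 529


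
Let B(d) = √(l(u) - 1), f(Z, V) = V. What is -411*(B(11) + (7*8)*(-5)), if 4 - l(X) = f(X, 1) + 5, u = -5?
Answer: 115080 - 411*I*√3 ≈ 1.1508e+5 - 711.87*I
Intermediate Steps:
l(X) = -2 (l(X) = 4 - (1 + 5) = 4 - 1*6 = 4 - 6 = -2)
B(d) = I*√3 (B(d) = √(-2 - 1) = √(-3) = I*√3)
-411*(B(11) + (7*8)*(-5)) = -411*(I*√3 + (7*8)*(-5)) = -411*(I*√3 + 56*(-5)) = -411*(I*√3 - 280) = -411*(-280 + I*√3) = 115080 - 411*I*√3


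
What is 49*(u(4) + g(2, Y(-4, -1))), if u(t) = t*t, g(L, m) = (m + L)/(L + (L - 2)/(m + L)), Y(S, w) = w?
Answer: 1617/2 ≈ 808.50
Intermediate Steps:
g(L, m) = (L + m)/(L + (-2 + L)/(L + m))
u(t) = t²
49*(u(4) + g(2, Y(-4, -1))) = 49*(4² + (2 - 1)²/(-2 + 2 + 2² + 2*(-1))) = 49*(16 + 1²/(-2 + 2 + 4 - 2)) = 49*(16 + 1/2) = 49*(16 + 1*(½)) = 49*(16 + ½) = 49*(33/2) = 1617/2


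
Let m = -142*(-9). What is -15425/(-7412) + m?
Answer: 9487961/7412 ≈ 1280.1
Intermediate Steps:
m = 1278
-15425/(-7412) + m = -15425/(-7412) + 1278 = -15425*(-1/7412) + 1278 = 15425/7412 + 1278 = 9487961/7412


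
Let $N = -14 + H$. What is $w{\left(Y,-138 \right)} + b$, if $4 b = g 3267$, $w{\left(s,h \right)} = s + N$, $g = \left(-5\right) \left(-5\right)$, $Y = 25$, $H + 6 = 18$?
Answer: $\frac{81767}{4} \approx 20442.0$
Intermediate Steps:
$H = 12$ ($H = -6 + 18 = 12$)
$N = -2$ ($N = -14 + 12 = -2$)
$g = 25$
$w{\left(s,h \right)} = -2 + s$ ($w{\left(s,h \right)} = s - 2 = -2 + s$)
$b = \frac{81675}{4}$ ($b = \frac{25 \cdot 3267}{4} = \frac{1}{4} \cdot 81675 = \frac{81675}{4} \approx 20419.0$)
$w{\left(Y,-138 \right)} + b = \left(-2 + 25\right) + \frac{81675}{4} = 23 + \frac{81675}{4} = \frac{81767}{4}$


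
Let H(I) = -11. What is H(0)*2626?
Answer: -28886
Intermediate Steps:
H(0)*2626 = -11*2626 = -28886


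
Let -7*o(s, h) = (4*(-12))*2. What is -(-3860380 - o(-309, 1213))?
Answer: 27022756/7 ≈ 3.8604e+6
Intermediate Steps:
o(s, h) = 96/7 (o(s, h) = -4*(-12)*2/7 = -(-48)*2/7 = -⅐*(-96) = 96/7)
-(-3860380 - o(-309, 1213)) = -(-3860380 - 1*96/7) = -(-3860380 - 96/7) = -1*(-27022756/7) = 27022756/7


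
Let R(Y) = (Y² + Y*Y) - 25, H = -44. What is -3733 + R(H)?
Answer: 114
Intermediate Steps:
R(Y) = -25 + 2*Y² (R(Y) = (Y² + Y²) - 25 = 2*Y² - 25 = -25 + 2*Y²)
-3733 + R(H) = -3733 + (-25 + 2*(-44)²) = -3733 + (-25 + 2*1936) = -3733 + (-25 + 3872) = -3733 + 3847 = 114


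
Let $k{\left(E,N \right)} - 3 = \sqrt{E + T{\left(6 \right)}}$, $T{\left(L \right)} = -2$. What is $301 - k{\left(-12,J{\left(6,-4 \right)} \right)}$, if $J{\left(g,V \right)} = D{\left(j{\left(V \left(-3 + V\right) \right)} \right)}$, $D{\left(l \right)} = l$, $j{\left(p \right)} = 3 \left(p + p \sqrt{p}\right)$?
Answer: $298 - i \sqrt{14} \approx 298.0 - 3.7417 i$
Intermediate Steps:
$j{\left(p \right)} = 3 p + 3 p^{\frac{3}{2}}$ ($j{\left(p \right)} = 3 \left(p + p^{\frac{3}{2}}\right) = 3 p + 3 p^{\frac{3}{2}}$)
$J{\left(g,V \right)} = 3 \left(V \left(-3 + V\right)\right)^{\frac{3}{2}} + 3 V \left(-3 + V\right)$ ($J{\left(g,V \right)} = 3 V \left(-3 + V\right) + 3 \left(V \left(-3 + V\right)\right)^{\frac{3}{2}} = 3 \left(V \left(-3 + V\right)\right)^{\frac{3}{2}} + 3 V \left(-3 + V\right)$)
$k{\left(E,N \right)} = 3 + \sqrt{-2 + E}$ ($k{\left(E,N \right)} = 3 + \sqrt{E - 2} = 3 + \sqrt{-2 + E}$)
$301 - k{\left(-12,J{\left(6,-4 \right)} \right)} = 301 - \left(3 + \sqrt{-2 - 12}\right) = 301 - \left(3 + \sqrt{-14}\right) = 301 - \left(3 + i \sqrt{14}\right) = 298 - i \sqrt{14}$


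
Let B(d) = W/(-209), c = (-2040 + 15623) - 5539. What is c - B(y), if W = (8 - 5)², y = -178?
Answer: 1681205/209 ≈ 8044.0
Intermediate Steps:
c = 8044 (c = 13583 - 5539 = 8044)
W = 9 (W = 3² = 9)
B(d) = -9/209 (B(d) = 9/(-209) = 9*(-1/209) = -9/209)
c - B(y) = 8044 - 1*(-9/209) = 8044 + 9/209 = 1681205/209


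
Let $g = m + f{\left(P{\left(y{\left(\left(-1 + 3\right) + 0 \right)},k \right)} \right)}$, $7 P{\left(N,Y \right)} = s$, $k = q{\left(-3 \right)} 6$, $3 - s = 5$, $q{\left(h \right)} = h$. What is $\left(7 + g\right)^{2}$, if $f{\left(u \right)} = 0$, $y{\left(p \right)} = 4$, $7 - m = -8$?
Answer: $484$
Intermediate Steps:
$m = 15$ ($m = 7 - -8 = 7 + 8 = 15$)
$s = -2$ ($s = 3 - 5 = -2$)
$k = -18$ ($k = \left(-3\right) 6 = -18$)
$P{\left(N,Y \right)} = - \frac{2}{7}$ ($P{\left(N,Y \right)} = \frac{1}{7} \left(-2\right) = - \frac{2}{7}$)
$g = 15$ ($g = 15 + 0 = 15$)
$\left(7 + g\right)^{2} = \left(7 + 15\right)^{2} = 22^{2} = 484$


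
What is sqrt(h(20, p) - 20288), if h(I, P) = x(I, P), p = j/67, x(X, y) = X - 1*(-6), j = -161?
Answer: I*sqrt(20262) ≈ 142.34*I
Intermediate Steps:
x(X, y) = 6 + X (x(X, y) = X + 6 = 6 + X)
p = -161/67 ≈ -2.4030
h(I, P) = 6 + I
sqrt(h(20, p) - 20288) = sqrt((6 + 20) - 20288) = sqrt(26 - 20288) = sqrt(-20262) = I*sqrt(20262)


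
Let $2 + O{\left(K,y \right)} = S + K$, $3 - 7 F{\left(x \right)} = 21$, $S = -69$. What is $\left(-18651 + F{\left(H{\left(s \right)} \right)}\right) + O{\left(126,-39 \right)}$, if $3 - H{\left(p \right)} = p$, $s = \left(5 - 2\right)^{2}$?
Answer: $- \frac{130190}{7} \approx -18599.0$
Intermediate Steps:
$s = 9$ ($s = 3^{2} = 9$)
$H{\left(p \right)} = 3 - p$
$F{\left(x \right)} = - \frac{18}{7}$ ($F{\left(x \right)} = \frac{3}{7} - 3 = - \frac{18}{7}$)
$O{\left(K,y \right)} = -71 + K$ ($O{\left(K,y \right)} = -2 + \left(-69 + K\right) = -71 + K$)
$\left(-18651 + F{\left(H{\left(s \right)} \right)}\right) + O{\left(126,-39 \right)} = \left(-18651 - \frac{18}{7}\right) + \left(-71 + 126\right) = - \frac{130575}{7} + 55 = - \frac{130190}{7}$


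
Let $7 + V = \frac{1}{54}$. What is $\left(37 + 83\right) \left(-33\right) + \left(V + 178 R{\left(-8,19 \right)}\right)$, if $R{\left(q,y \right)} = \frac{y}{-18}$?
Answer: $- \frac{224363}{54} \approx -4154.9$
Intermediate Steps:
$V = - \frac{377}{54}$ ($V = -7 + \frac{1}{54} = - \frac{377}{54} \approx -6.9815$)
$R{\left(q,y \right)} = - \frac{y}{18}$ ($R{\left(q,y \right)} = y \left(- \frac{1}{18}\right) = - \frac{y}{18}$)
$\left(37 + 83\right) \left(-33\right) + \left(V + 178 R{\left(-8,19 \right)}\right) = \left(37 + 83\right) \left(-33\right) + \left(- \frac{377}{54} + 178 \left(\left(- \frac{1}{18}\right) 19\right)\right) = 120 \left(-33\right) + \left(- \frac{377}{54} + 178 \left(- \frac{19}{18}\right)\right) = -3960 - \frac{10523}{54} = - \frac{224363}{54}$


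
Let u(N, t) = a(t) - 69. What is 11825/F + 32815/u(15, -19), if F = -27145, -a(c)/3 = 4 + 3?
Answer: -35673097/97722 ≈ -365.05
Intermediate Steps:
a(c) = -21 (a(c) = -3*(4 + 3) = -3*7 = -21)
u(N, t) = -90 (u(N, t) = -21 - 69 = -90)
11825/F + 32815/u(15, -19) = 11825/(-27145) + 32815/(-90) = 11825*(-1/27145) + 32815*(-1/90) = -2365/5429 - 6563/18 = -35673097/97722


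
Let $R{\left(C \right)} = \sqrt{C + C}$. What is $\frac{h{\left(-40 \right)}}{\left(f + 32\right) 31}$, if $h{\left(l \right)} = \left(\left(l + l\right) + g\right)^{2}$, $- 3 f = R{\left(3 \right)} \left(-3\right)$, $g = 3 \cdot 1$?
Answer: $\frac{94864}{15779} - \frac{5929 \sqrt{6}}{31558} \approx 5.5518$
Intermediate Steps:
$R{\left(C \right)} = \sqrt{2} \sqrt{C}$ ($R{\left(C \right)} = \sqrt{2 C} = \sqrt{2} \sqrt{C}$)
$g = 3$
$f = \sqrt{6}$ ($f = - \frac{\sqrt{2} \sqrt{3} \left(-3\right)}{3} = - \frac{\sqrt{6} \left(-3\right)}{3} = - \frac{\left(-3\right) \sqrt{6}}{3} = \sqrt{6} \approx 2.4495$)
$h{\left(l \right)} = \left(3 + 2 l\right)^{2}$ ($h{\left(l \right)} = \left(\left(l + l\right) + 3\right)^{2} = \left(2 l + 3\right)^{2} = \left(3 + 2 l\right)^{2}$)
$\frac{h{\left(-40 \right)}}{\left(f + 32\right) 31} = \frac{\left(3 + 2 \left(-40\right)\right)^{2}}{\left(\sqrt{6} + 32\right) 31} = \frac{\left(3 - 80\right)^{2}}{\left(32 + \sqrt{6}\right) 31} = \frac{\left(-77\right)^{2}}{992 + 31 \sqrt{6}} = \frac{5929}{992 + 31 \sqrt{6}}$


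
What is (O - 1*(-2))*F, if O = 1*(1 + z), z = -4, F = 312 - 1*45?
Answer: -267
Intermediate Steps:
F = 267 (F = 312 - 45 = 267)
O = -3 (O = 1*(1 - 4) = 1*(-3) = -3)
(O - 1*(-2))*F = (-3 - 1*(-2))*267 = (-3 + 2)*267 = -1*267 = -267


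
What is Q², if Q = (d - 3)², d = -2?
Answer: 625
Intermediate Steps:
Q = 25 (Q = (-2 - 3)² = (-5)² = 25)
Q² = 25² = 625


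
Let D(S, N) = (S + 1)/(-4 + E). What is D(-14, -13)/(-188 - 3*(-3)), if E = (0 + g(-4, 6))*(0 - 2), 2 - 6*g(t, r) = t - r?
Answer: -13/1432 ≈ -0.0090782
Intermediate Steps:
g(t, r) = ⅓ - t/6 + r/6 (g(t, r) = ⅓ - (t - r)/6 = ⅓ + (-t/6 + r/6) = ⅓ - t/6 + r/6)
E = -4 (E = (0 + (⅓ - ⅙*(-4) + (⅙)*6))*(0 - 2) = (0 + (⅓ + ⅔ + 1))*(-2) = (0 + 2)*(-2) = 2*(-2) = -4)
D(S, N) = -⅛ - S/8 (D(S, N) = (S + 1)/(-4 - 4) = (1 + S)/(-8) = (1 + S)*(-⅛) = -⅛ - S/8)
D(-14, -13)/(-188 - 3*(-3)) = (-⅛ - ⅛*(-14))/(-188 - 3*(-3)) = (-⅛ + 7/4)/(-188 + 9) = (13/8)/(-179) = (13/8)*(-1/179) = -13/1432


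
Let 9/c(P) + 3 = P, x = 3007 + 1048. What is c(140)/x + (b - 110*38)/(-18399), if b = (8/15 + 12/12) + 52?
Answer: 6877686752/30663865395 ≈ 0.22429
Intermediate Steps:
x = 4055
b = 803/15 (b = (8*(1/15) + 12*(1/12)) + 52 = (8/15 + 1) + 52 = 23/15 + 52 = 803/15 ≈ 53.533)
c(P) = 9/(-3 + P)
c(140)/x + (b - 110*38)/(-18399) = (9/(-3 + 140))/4055 + (803/15 - 110*38)/(-18399) = (9/137)*(1/4055) + (803/15 - 4180)*(-1/18399) = (9*(1/137))*(1/4055) - 61897/15*(-1/18399) = (9/137)*(1/4055) + 61897/275985 = 9/555535 + 61897/275985 = 6877686752/30663865395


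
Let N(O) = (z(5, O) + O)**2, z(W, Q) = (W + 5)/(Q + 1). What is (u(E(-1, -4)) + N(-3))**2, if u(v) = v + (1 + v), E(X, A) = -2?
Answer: 3721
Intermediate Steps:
z(W, Q) = (5 + W)/(1 + Q)
N(O) = (O + 10/(1 + O))**2 (N(O) = ((5 + 5)/(1 + O) + O)**2 = (10/(1 + O) + O)**2 = (O + 10/(1 + O))**2)
u(v) = 1 + 2*v
(u(E(-1, -4)) + N(-3))**2 = ((1 + 2*(-2)) + (10 - 3*(1 - 3))**2/(1 - 3)**2)**2 = ((1 - 4) + (10 - 3*(-2))**2/(-2)**2)**2 = (-3 + (10 + 6)**2/4)**2 = (-3 + (1/4)*16**2)**2 = (-3 + (1/4)*256)**2 = (-3 + 64)**2 = 61**2 = 3721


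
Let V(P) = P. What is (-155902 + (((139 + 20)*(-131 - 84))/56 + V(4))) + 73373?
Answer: -4655585/56 ≈ -83136.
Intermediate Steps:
(-155902 + (((139 + 20)*(-131 - 84))/56 + V(4))) + 73373 = (-155902 + (((139 + 20)*(-131 - 84))/56 + 4)) + 73373 = (-155902 + ((159*(-215))*(1/56) + 4)) + 73373 = (-155902 + (-34185*1/56 + 4)) + 73373 = (-155902 + (-34185/56 + 4)) + 73373 = (-155902 - 33961/56) + 73373 = -8764473/56 + 73373 = -4655585/56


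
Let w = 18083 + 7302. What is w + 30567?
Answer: 55952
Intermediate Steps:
w = 25385
w + 30567 = 25385 + 30567 = 55952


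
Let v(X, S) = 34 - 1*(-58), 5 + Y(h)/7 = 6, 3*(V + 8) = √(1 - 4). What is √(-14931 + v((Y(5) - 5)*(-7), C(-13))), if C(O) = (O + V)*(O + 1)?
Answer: I*√14839 ≈ 121.82*I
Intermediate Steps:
V = -8 + I*√3/3 (V = -8 + √(1 - 4)/3 = -8 + √(-3)/3 = -8 + (I*√3)/3 = -8 + I*√3/3 ≈ -8.0 + 0.57735*I)
Y(h) = 7 (Y(h) = -35 + 7*6 = -35 + 42 = 7)
C(O) = (1 + O)*(-8 + O + I*√3/3) (C(O) = (O + (-8 + I*√3/3))*(O + 1) = (-8 + O + I*√3/3)*(1 + O) = (1 + O)*(-8 + O + I*√3/3))
v(X, S) = 92 (v(X, S) = 34 + 58 = 92)
√(-14931 + v((Y(5) - 5)*(-7), C(-13))) = √(-14931 + 92) = √(-14839) = I*√14839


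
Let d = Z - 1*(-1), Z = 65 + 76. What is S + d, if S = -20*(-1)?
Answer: 162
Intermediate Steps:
Z = 141
S = 20
d = 142 (d = 141 - 1*(-1) = 141 + 1 = 142)
S + d = 20 + 142 = 162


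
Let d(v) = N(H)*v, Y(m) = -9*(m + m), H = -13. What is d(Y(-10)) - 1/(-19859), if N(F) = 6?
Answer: 21447721/19859 ≈ 1080.0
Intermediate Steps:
Y(m) = -18*m
d(v) = 6*v
d(Y(-10)) - 1/(-19859) = 6*(-18*(-10)) - 1/(-19859) = 6*180 - 1*(-1/19859) = 1080 + 1/19859 = 21447721/19859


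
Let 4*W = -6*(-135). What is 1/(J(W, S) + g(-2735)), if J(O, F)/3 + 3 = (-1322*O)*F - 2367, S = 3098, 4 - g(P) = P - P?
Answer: -1/2488057376 ≈ -4.0192e-10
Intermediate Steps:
g(P) = 4 (g(P) = 4 - (P - P) = 4 - 1*0 = 4 + 0 = 4)
W = 405/2 (W = (-6*(-135))/4 = (¼)*810 = 405/2 ≈ 202.50)
J(O, F) = -7110 - 3966*F*O (J(O, F) = -9 + 3*((-1322*O)*F - 2367) = -9 + 3*(-1322*F*O - 2367) = -9 + 3*(-2367 - 1322*F*O) = -9 + (-7101 - 3966*F*O) = -7110 - 3966*F*O)
1/(J(W, S) + g(-2735)) = 1/((-7110 - 3966*3098*405/2) + 4) = 1/((-7110 - 2488050270) + 4) = 1/(-2488057380 + 4) = 1/(-2488057376) = -1/2488057376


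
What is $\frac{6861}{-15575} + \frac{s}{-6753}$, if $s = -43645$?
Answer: $\frac{633438542}{105177975} \approx 6.0225$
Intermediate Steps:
$\frac{6861}{-15575} + \frac{s}{-6753} = \frac{6861}{-15575} - \frac{43645}{-6753} = 6861 \left(- \frac{1}{15575}\right) - - \frac{43645}{6753} = - \frac{6861}{15575} + \frac{43645}{6753} = \frac{633438542}{105177975}$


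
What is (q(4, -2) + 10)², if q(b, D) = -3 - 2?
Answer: 25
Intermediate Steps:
q(b, D) = -5
(q(4, -2) + 10)² = (-5 + 10)² = 5² = 25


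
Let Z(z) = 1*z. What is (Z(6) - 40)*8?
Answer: -272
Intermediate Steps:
Z(z) = z
(Z(6) - 40)*8 = (6 - 40)*8 = -34*8 = -272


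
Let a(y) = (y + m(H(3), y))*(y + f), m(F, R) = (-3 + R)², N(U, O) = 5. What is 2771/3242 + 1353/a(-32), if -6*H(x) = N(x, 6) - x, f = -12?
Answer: 6412223/7735412 ≈ 0.82894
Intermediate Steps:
H(x) = -⅚ + x/6 (H(x) = -(5 - x)/6 = -⅚ + x/6)
a(y) = (-12 + y)*(y + (-3 + y)²) (a(y) = (y + (-3 + y)²)*(y - 12) = (y + (-3 + y)²)*(-12 + y) = (-12 + y)*(y + (-3 + y)²))
2771/3242 + 1353/a(-32) = 2771/3242 + 1353/(-108 + (-32)³ - 17*(-32)² + 69*(-32)) = 2771*(1/3242) + 1353/(-108 - 32768 - 17*1024 - 2208) = 2771/3242 + 1353/(-108 - 32768 - 17408 - 2208) = 2771/3242 + 1353/(-52492) = 2771/3242 + 1353*(-1/52492) = 2771/3242 - 123/4772 = 6412223/7735412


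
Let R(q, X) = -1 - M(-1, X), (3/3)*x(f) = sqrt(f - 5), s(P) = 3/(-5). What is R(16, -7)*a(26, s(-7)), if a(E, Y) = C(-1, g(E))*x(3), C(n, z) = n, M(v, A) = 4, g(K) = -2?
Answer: 5*I*sqrt(2) ≈ 7.0711*I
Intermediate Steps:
s(P) = -3/5 (s(P) = 3*(-1/5) = -3/5)
x(f) = sqrt(-5 + f) (x(f) = sqrt(f - 5) = sqrt(-5 + f))
a(E, Y) = -I*sqrt(2) (a(E, Y) = -sqrt(-5 + 3) = -sqrt(-2) = -I*sqrt(2))
R(q, X) = -5 (R(q, X) = -1 - 1*4 = -1 - 4 = -5)
R(16, -7)*a(26, s(-7)) = -(-5)*I*sqrt(2) = 5*I*sqrt(2)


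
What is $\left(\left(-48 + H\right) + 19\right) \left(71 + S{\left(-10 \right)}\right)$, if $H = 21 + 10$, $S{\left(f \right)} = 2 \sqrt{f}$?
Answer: $142 + 4 i \sqrt{10} \approx 142.0 + 12.649 i$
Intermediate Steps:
$H = 31$
$\left(\left(-48 + H\right) + 19\right) \left(71 + S{\left(-10 \right)}\right) = \left(\left(-48 + 31\right) + 19\right) \left(71 + 2 \sqrt{-10}\right) = \left(-17 + 19\right) \left(71 + 2 i \sqrt{10}\right) = 2 \left(71 + 2 i \sqrt{10}\right) = 142 + 4 i \sqrt{10}$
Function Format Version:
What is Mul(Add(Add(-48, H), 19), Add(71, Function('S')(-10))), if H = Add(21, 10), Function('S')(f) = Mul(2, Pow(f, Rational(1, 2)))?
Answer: Add(142, Mul(4, I, Pow(10, Rational(1, 2)))) ≈ Add(142.00, Mul(12.649, I))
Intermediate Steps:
H = 31
Mul(Add(Add(-48, H), 19), Add(71, Function('S')(-10))) = Mul(Add(Add(-48, 31), 19), Add(71, Mul(2, Pow(-10, Rational(1, 2))))) = Mul(Add(-17, 19), Add(71, Mul(2, Mul(I, Pow(10, Rational(1, 2)))))) = Mul(2, Add(71, Mul(2, I, Pow(10, Rational(1, 2))))) = Add(142, Mul(4, I, Pow(10, Rational(1, 2))))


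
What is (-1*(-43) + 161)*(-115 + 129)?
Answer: 2856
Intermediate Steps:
(-1*(-43) + 161)*(-115 + 129) = (43 + 161)*14 = 204*14 = 2856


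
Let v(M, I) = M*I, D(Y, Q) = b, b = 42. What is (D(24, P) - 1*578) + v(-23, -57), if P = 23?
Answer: 775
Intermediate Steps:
D(Y, Q) = 42
v(M, I) = I*M
(D(24, P) - 1*578) + v(-23, -57) = (42 - 1*578) - 57*(-23) = (42 - 578) + 1311 = -536 + 1311 = 775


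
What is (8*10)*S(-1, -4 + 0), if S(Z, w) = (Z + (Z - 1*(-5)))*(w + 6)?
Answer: 480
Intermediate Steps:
S(Z, w) = (5 + 2*Z)*(6 + w) (S(Z, w) = (Z + (Z + 5))*(6 + w) = (Z + (5 + Z))*(6 + w) = (5 + 2*Z)*(6 + w))
(8*10)*S(-1, -4 + 0) = (8*10)*(30 + 5*(-4 + 0) + 12*(-1) + 2*(-1)*(-4 + 0)) = 80*(30 + 5*(-4) - 12 + 2*(-1)*(-4)) = 80*(30 - 20 - 12 + 8) = 80*6 = 480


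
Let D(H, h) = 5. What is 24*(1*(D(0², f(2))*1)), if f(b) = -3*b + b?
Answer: 120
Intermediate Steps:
f(b) = -2*b
24*(1*(D(0², f(2))*1)) = 24*(1*(5*1)) = 24*(1*5) = 24*5 = 120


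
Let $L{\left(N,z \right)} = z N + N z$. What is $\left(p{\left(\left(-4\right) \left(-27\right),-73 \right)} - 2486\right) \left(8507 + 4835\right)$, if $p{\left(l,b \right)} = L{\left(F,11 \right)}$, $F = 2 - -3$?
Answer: $-31700592$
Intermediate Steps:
$F = 5$ ($F = 2 + 3 = 5$)
$L{\left(N,z \right)} = 2 N z$ ($L{\left(N,z \right)} = N z + N z = 2 N z$)
$p{\left(l,b \right)} = 110$ ($p{\left(l,b \right)} = 2 \cdot 5 \cdot 11 = 110$)
$\left(p{\left(\left(-4\right) \left(-27\right),-73 \right)} - 2486\right) \left(8507 + 4835\right) = \left(110 - 2486\right) \left(8507 + 4835\right) = \left(-2376\right) 13342 = -31700592$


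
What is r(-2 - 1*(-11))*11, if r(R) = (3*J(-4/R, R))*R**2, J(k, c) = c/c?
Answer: 2673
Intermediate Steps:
J(k, c) = 1
r(R) = 3*R**2 (r(R) = (3*1)*R**2 = 3*R**2)
r(-2 - 1*(-11))*11 = (3*(-2 - 1*(-11))**2)*11 = (3*(-2 + 11)**2)*11 = (3*9**2)*11 = (3*81)*11 = 243*11 = 2673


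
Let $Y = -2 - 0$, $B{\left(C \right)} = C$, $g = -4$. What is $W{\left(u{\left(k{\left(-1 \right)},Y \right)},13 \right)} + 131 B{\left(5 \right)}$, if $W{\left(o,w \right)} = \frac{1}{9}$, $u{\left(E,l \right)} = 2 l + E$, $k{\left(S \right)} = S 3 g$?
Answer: $\frac{5896}{9} \approx 655.11$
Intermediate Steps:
$k{\left(S \right)} = - 12 S$ ($k{\left(S \right)} = S 3 \left(-4\right) = 3 S \left(-4\right) = - 12 S$)
$Y = -2$ ($Y = -2 + 0 = -2$)
$u{\left(E,l \right)} = E + 2 l$
$W{\left(o,w \right)} = \frac{1}{9}$
$W{\left(u{\left(k{\left(-1 \right)},Y \right)},13 \right)} + 131 B{\left(5 \right)} = \frac{1}{9} + 131 \cdot 5 = \frac{1}{9} + 655 = \frac{5896}{9}$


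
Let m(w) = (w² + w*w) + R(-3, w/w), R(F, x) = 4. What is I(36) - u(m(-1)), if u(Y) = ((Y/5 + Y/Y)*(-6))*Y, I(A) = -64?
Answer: 76/5 ≈ 15.200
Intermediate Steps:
m(w) = 4 + 2*w² (m(w) = (w² + w*w) + 4 = (w² + w²) + 4 = 2*w² + 4 = 4 + 2*w²)
u(Y) = Y*(-6 - 6*Y/5) (u(Y) = ((Y*(⅕) + 1)*(-6))*Y = ((Y/5 + 1)*(-6))*Y = ((1 + Y/5)*(-6))*Y = (-6 - 6*Y/5)*Y = Y*(-6 - 6*Y/5))
I(36) - u(m(-1)) = -64 - (-6)*(4 + 2*(-1)²)*(5 + (4 + 2*(-1)²))/5 = -64 - (-6)*(4 + 2*1)*(5 + (4 + 2*1))/5 = -64 - (-6)*(4 + 2)*(5 + (4 + 2))/5 = -64 - (-6)*6*(5 + 6)/5 = -64 - (-6)*6*11/5 = -64 - 1*(-396/5) = -64 + 396/5 = 76/5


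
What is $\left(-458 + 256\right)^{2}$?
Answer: $40804$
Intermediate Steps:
$\left(-458 + 256\right)^{2} = \left(-202\right)^{2} = 40804$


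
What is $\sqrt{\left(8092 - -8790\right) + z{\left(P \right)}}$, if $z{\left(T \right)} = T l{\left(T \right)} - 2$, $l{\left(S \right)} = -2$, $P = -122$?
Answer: $2 \sqrt{4281} \approx 130.86$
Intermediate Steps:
$z{\left(T \right)} = -2 - 2 T$ ($z{\left(T \right)} = T \left(-2\right) - 2 = - 2 T - 2 = -2 - 2 T$)
$\sqrt{\left(8092 - -8790\right) + z{\left(P \right)}} = \sqrt{\left(8092 - -8790\right) - -242} = \sqrt{\left(8092 + 8790\right) + \left(-2 + 244\right)} = \sqrt{16882 + 242} = \sqrt{17124} = 2 \sqrt{4281}$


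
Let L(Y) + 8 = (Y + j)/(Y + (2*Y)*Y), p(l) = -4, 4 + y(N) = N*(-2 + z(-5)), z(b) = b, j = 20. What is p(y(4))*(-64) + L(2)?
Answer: 1251/5 ≈ 250.20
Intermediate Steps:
y(N) = -4 - 7*N (y(N) = -4 + N*(-2 - 5) = -4 + N*(-7) = -4 - 7*N)
L(Y) = -8 + (20 + Y)/(Y + 2*Y**2) (L(Y) = -8 + (Y + 20)/(Y + (2*Y)*Y) = -8 + (20 + Y)/(Y + 2*Y**2))
p(y(4))*(-64) + L(2) = -4*(-64) + (20 - 16*2**2 - 7*2)/(2*(1 + 2*2)) = 256 + (20 - 16*4 - 14)/(2*(1 + 4)) = 256 + (1/2)*(20 - 64 - 14)/5 = 256 + (1/2)*(1/5)*(-58) = 256 - 29/5 = 1251/5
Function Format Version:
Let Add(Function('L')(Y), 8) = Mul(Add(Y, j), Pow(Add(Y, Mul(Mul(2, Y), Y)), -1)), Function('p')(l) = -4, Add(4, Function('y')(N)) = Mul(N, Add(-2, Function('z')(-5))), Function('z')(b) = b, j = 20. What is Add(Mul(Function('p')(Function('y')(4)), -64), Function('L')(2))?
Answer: Rational(1251, 5) ≈ 250.20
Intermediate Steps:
Function('y')(N) = Add(-4, Mul(-7, N)) (Function('y')(N) = Add(-4, Mul(N, Add(-2, -5))) = Add(-4, Mul(N, -7)) = Add(-4, Mul(-7, N)))
Function('L')(Y) = Add(-8, Mul(Pow(Add(Y, Mul(2, Pow(Y, 2))), -1), Add(20, Y))) (Function('L')(Y) = Add(-8, Mul(Add(Y, 20), Pow(Add(Y, Mul(Mul(2, Y), Y)), -1))) = Add(-8, Mul(Add(20, Y), Pow(Add(Y, Mul(2, Pow(Y, 2))), -1))) = Add(-8, Mul(Pow(Add(Y, Mul(2, Pow(Y, 2))), -1), Add(20, Y))))
Add(Mul(Function('p')(Function('y')(4)), -64), Function('L')(2)) = Add(Mul(-4, -64), Mul(Pow(2, -1), Pow(Add(1, Mul(2, 2)), -1), Add(20, Mul(-16, Pow(2, 2)), Mul(-7, 2)))) = Add(256, Mul(Rational(1, 2), Pow(Add(1, 4), -1), Add(20, Mul(-16, 4), -14))) = Add(256, Mul(Rational(1, 2), Pow(5, -1), Add(20, -64, -14))) = Add(256, Mul(Rational(1, 2), Rational(1, 5), -58)) = Add(256, Rational(-29, 5)) = Rational(1251, 5)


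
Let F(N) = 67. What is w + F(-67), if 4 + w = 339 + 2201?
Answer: 2603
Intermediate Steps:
w = 2536 (w = -4 + (339 + 2201) = -4 + 2540 = 2536)
w + F(-67) = 2536 + 67 = 2603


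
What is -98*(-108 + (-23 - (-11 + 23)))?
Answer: 14014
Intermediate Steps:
-98*(-108 + (-23 - (-11 + 23))) = -98*(-108 + (-23 - 1*12)) = -98*(-108 + (-23 - 12)) = -98*(-108 - 35) = -98*(-143) = 14014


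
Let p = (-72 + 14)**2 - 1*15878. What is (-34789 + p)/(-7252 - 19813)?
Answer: 47303/27065 ≈ 1.7478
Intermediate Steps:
p = -12514 (p = (-58)**2 - 15878 = 3364 - 15878 = -12514)
(-34789 + p)/(-7252 - 19813) = (-34789 - 12514)/(-7252 - 19813) = -47303/(-27065) = -47303*(-1/27065) = 47303/27065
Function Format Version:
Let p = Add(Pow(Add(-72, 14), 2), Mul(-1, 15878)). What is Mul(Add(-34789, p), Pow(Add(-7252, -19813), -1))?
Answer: Rational(47303, 27065) ≈ 1.7478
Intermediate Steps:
p = -12514 (p = Add(Pow(-58, 2), -15878) = Add(3364, -15878) = -12514)
Mul(Add(-34789, p), Pow(Add(-7252, -19813), -1)) = Mul(Add(-34789, -12514), Pow(Add(-7252, -19813), -1)) = Mul(-47303, Pow(-27065, -1)) = Mul(-47303, Rational(-1, 27065)) = Rational(47303, 27065)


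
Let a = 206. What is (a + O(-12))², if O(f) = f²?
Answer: 122500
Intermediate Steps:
(a + O(-12))² = (206 + (-12)²)² = (206 + 144)² = 350² = 122500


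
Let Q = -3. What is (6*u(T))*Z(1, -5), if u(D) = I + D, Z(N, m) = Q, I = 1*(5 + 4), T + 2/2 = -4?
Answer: -72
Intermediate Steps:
T = -5 (T = -1 - 4 = -5)
I = 9 (I = 1*9 = 9)
Z(N, m) = -3
u(D) = 9 + D
(6*u(T))*Z(1, -5) = (6*(9 - 5))*(-3) = (6*4)*(-3) = 24*(-3) = -72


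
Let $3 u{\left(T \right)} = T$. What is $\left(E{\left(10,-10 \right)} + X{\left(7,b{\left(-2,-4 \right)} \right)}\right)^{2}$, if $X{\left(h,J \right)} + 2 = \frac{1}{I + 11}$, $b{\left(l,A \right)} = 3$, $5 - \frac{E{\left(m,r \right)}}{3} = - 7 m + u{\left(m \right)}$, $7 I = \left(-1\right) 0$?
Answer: $\frac{5494336}{121} \approx 45408.0$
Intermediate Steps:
$u{\left(T \right)} = \frac{T}{3}$
$I = 0$ ($I = \frac{\left(-1\right) 0}{7} = \frac{1}{7} \cdot 0 = 0$)
$E{\left(m,r \right)} = 15 + 20 m$ ($E{\left(m,r \right)} = 15 - 3 \left(- 7 m + \frac{m}{3}\right) = 15 - 3 \left(- \frac{20 m}{3}\right) = 15 + 20 m$)
$X{\left(h,J \right)} = - \frac{21}{11}$ ($X{\left(h,J \right)} = -2 + \frac{1}{0 + 11} = -2 + \frac{1}{11} = - \frac{21}{11}$)
$\left(E{\left(10,-10 \right)} + X{\left(7,b{\left(-2,-4 \right)} \right)}\right)^{2} = \left(\left(15 + 20 \cdot 10\right) - \frac{21}{11}\right)^{2} = \left(\left(15 + 200\right) - \frac{21}{11}\right)^{2} = \left(215 - \frac{21}{11}\right)^{2} = \left(\frac{2344}{11}\right)^{2} = \frac{5494336}{121}$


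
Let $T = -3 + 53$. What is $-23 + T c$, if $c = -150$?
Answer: $-7523$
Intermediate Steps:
$T = 50$
$-23 + T c = -23 + 50 \left(-150\right) = -23 - 7500 = -7523$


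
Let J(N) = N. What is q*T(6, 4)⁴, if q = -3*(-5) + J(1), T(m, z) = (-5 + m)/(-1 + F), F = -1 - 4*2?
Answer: 1/625 ≈ 0.0016000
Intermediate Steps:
F = -9 (F = -1 - 8 = -9)
T(m, z) = ½ - m/10 (T(m, z) = (-5 + m)/(-1 - 9) = (-5 + m)/(-10) = (-5 + m)*(-⅒) = ½ - m/10)
q = 16 (q = -3*(-5) + 1 = 15 + 1 = 16)
q*T(6, 4)⁴ = 16*(½ - ⅒*6)⁴ = 16*(½ - ⅗)⁴ = 16*(-⅒)⁴ = 16*(1/10000) = 1/625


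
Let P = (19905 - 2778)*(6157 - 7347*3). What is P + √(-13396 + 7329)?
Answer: -272045268 + I*√6067 ≈ -2.7205e+8 + 77.891*I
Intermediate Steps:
P = -272045268 (P = 17127*(6157 - 22041) = 17127*(-15884) = -272045268)
P + √(-13396 + 7329) = -272045268 + √(-13396 + 7329) = -272045268 + √(-6067) = -272045268 + I*√6067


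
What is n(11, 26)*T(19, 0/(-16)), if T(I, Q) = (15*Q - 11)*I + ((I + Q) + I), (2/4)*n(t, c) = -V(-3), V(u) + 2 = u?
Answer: -1710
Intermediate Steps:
V(u) = -2 + u
n(t, c) = 10 (n(t, c) = 2*(-(-2 - 3)) = 2*(-1*(-5)) = 2*5 = 10)
T(I, Q) = Q + 2*I + I*(-11 + 15*Q) (T(I, Q) = (-11 + 15*Q)*I + (Q + 2*I) = I*(-11 + 15*Q) + (Q + 2*I) = Q + 2*I + I*(-11 + 15*Q))
n(11, 26)*T(19, 0/(-16)) = 10*(0/(-16) - 9*19 + 15*19*(0/(-16))) = 10*(0*(-1/16) - 171 + 15*19*(0*(-1/16))) = 10*(0 - 171 + 15*19*0) = 10*(0 - 171 + 0) = 10*(-171) = -1710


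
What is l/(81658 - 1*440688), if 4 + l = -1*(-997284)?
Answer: -4336/1561 ≈ -2.7777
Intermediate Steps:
l = 997280 (l = -4 - 1*(-997284) = -4 + 997284 = 997280)
l/(81658 - 1*440688) = 997280/(81658 - 1*440688) = 997280/(81658 - 440688) = 997280/(-359030) = 997280*(-1/359030) = -4336/1561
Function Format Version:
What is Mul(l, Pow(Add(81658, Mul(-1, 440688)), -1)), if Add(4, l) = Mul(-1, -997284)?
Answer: Rational(-4336, 1561) ≈ -2.7777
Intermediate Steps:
l = 997280 (l = Add(-4, Mul(-1, -997284)) = Add(-4, 997284) = 997280)
Mul(l, Pow(Add(81658, Mul(-1, 440688)), -1)) = Mul(997280, Pow(Add(81658, Mul(-1, 440688)), -1)) = Mul(997280, Pow(Add(81658, -440688), -1)) = Mul(997280, Pow(-359030, -1)) = Mul(997280, Rational(-1, 359030)) = Rational(-4336, 1561)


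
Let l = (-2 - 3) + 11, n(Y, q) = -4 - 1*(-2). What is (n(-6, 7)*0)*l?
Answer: 0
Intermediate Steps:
n(Y, q) = -2 (n(Y, q) = -4 + 2 = -2)
l = 6 (l = -5 + 11 = 6)
(n(-6, 7)*0)*l = -2*0*6 = 0*6 = 0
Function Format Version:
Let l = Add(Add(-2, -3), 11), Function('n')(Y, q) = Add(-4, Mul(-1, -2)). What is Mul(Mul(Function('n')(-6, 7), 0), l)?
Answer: 0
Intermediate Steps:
Function('n')(Y, q) = -2 (Function('n')(Y, q) = Add(-4, 2) = -2)
l = 6 (l = Add(-5, 11) = 6)
Mul(Mul(Function('n')(-6, 7), 0), l) = Mul(Mul(-2, 0), 6) = Mul(0, 6) = 0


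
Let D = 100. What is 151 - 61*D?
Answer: -5949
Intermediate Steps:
151 - 61*D = 151 - 61*100 = 151 - 6100 = -5949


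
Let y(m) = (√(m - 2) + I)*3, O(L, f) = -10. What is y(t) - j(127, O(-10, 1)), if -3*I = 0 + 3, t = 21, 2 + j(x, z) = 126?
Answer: -127 + 3*√19 ≈ -113.92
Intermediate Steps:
j(x, z) = 124 (j(x, z) = -2 + 126 = 124)
I = -1 (I = -(0 + 3)/3 = -⅓*3 = -1)
y(m) = -3 + 3*√(-2 + m) (y(m) = (√(m - 2) - 1)*3 = (√(-2 + m) - 1)*3 = (-1 + √(-2 + m))*3 = -3 + 3*√(-2 + m))
y(t) - j(127, O(-10, 1)) = (-3 + 3*√(-2 + 21)) - 1*124 = (-3 + 3*√19) - 124 = -127 + 3*√19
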